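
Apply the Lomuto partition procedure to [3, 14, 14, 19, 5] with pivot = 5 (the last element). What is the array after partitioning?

Lomuto partition with pivot = 5:

Initial array: [3, 14, 14, 19, 5]

arr[0]=3 <= 5: swap with position 0, array becomes [3, 14, 14, 19, 5]
arr[1]=14 > 5: no swap
arr[2]=14 > 5: no swap
arr[3]=19 > 5: no swap

Place pivot at position 1: [3, 5, 14, 19, 14]
Pivot position: 1

After partitioning with pivot 5, the array becomes [3, 5, 14, 19, 14]. The pivot is placed at index 1. All elements to the left of the pivot are <= 5, and all elements to the right are > 5.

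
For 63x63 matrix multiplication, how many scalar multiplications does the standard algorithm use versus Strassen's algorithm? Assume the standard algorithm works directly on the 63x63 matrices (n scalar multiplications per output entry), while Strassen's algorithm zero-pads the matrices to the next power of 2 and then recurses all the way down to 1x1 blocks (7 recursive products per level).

Matrix multiplication for 63x63 matrices:

Strassen's algorithm requires power-of-2 dimensions. Pad 63x63 to 64x64 (next power of 2).

Standard algorithm: 63^3 = 250047 multiplications
Strassen's algorithm: 7^(log2(64)) = 7^6 = 117649 multiplications
Savings: 250047 - 117649 = 132398 multiplications

Standard: 250047 multiplications (63^3). Strassen: 117649 multiplications (7^6, after padding to 64x64). Strassen reduces 8 recursive multiplications to 7 at each level.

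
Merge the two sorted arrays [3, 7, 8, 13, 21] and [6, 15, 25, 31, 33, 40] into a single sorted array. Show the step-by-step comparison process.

Merging process:

Compare 3 vs 6: take 3 from left. Merged: [3]
Compare 7 vs 6: take 6 from right. Merged: [3, 6]
Compare 7 vs 15: take 7 from left. Merged: [3, 6, 7]
Compare 8 vs 15: take 8 from left. Merged: [3, 6, 7, 8]
Compare 13 vs 15: take 13 from left. Merged: [3, 6, 7, 8, 13]
Compare 21 vs 15: take 15 from right. Merged: [3, 6, 7, 8, 13, 15]
Compare 21 vs 25: take 21 from left. Merged: [3, 6, 7, 8, 13, 15, 21]
Append remaining from right: [25, 31, 33, 40]. Merged: [3, 6, 7, 8, 13, 15, 21, 25, 31, 33, 40]

Final merged array: [3, 6, 7, 8, 13, 15, 21, 25, 31, 33, 40]
Total comparisons: 7

The merged array is [3, 6, 7, 8, 13, 15, 21, 25, 31, 33, 40], requiring 7 comparisons. The merge step runs in O(n) time where n is the total number of elements.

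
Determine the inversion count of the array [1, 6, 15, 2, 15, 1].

Finding inversions in [1, 6, 15, 2, 15, 1]:

(1, 3): arr[1]=6 > arr[3]=2
(1, 5): arr[1]=6 > arr[5]=1
(2, 3): arr[2]=15 > arr[3]=2
(2, 5): arr[2]=15 > arr[5]=1
(3, 5): arr[3]=2 > arr[5]=1
(4, 5): arr[4]=15 > arr[5]=1

Total inversions: 6

The array has 6 inversion(s): (1,3), (1,5), (2,3), (2,5), (3,5), (4,5). Each pair (i,j) satisfies i < j and arr[i] > arr[j].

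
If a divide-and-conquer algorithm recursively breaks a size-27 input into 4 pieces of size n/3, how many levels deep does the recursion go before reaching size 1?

For divide and conquer with division factor 3:

Problem sizes at each level:
Level 0: 27
Level 1: 9
Level 2: 3
Level 3: 1

The root is level 0 and the size-1 base case is level 3 (the tree spans levels 0 through 3, i.e. 4 levels counting the root), so the depth is the number of divisions: log_3(27) = 3

The recursion tree depth is log_3(27) = 3. At each level, the problem size is divided by 3, so it takes 3 divisions to reduce to a base case of size 1. The algorithm makes 4 recursive calls at each level.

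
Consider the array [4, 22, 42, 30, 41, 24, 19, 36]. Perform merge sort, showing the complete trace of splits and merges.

Merge sort trace:

Split: [4, 22, 42, 30, 41, 24, 19, 36] -> [4, 22, 42, 30] and [41, 24, 19, 36]
  Split: [4, 22, 42, 30] -> [4, 22] and [42, 30]
    Split: [4, 22] -> [4] and [22]
    Merge: [4] + [22] -> [4, 22]
    Split: [42, 30] -> [42] and [30]
    Merge: [42] + [30] -> [30, 42]
  Merge: [4, 22] + [30, 42] -> [4, 22, 30, 42]
  Split: [41, 24, 19, 36] -> [41, 24] and [19, 36]
    Split: [41, 24] -> [41] and [24]
    Merge: [41] + [24] -> [24, 41]
    Split: [19, 36] -> [19] and [36]
    Merge: [19] + [36] -> [19, 36]
  Merge: [24, 41] + [19, 36] -> [19, 24, 36, 41]
Merge: [4, 22, 30, 42] + [19, 24, 36, 41] -> [4, 19, 22, 24, 30, 36, 41, 42]

Final sorted array: [4, 19, 22, 24, 30, 36, 41, 42]

The merge sort proceeds by recursively splitting the array and merging sorted halves.
After all merges, the sorted array is [4, 19, 22, 24, 30, 36, 41, 42].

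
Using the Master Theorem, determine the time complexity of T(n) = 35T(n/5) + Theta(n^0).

Master Theorem for T(n) = 35T(n/5) + O(n^0):

a = 35, b = 5, c = 0
log_b(a) = log_5(35) = 2.2091

Case 1: c = 0 < log_5(35) = 2.2091
T(n) = O(n^(log_5 35))

For T(n) = 35T(n/5) + O(n^0): log_5(35) = 2.2091. This is Case 1 of the Master Theorem (c < log_b(a), work dominated by leaves), giving O(n^(log_5 35)).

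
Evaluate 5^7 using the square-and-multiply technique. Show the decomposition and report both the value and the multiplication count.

Computing 5^7 by squaring (build up from 5^1; each line after the first costs one multiplication):

5^1 = 5
5^2 = (5^1)^2 = 5^2 = 25
5^3 = 5 * 5^2 = 5 * 25 = 125
5^6 = (5^3)^2 = 125^2 = 15625
5^7 = 5 * 5^6 = 5 * 15625 = 78125

Result: 78125
Multiplications needed: 4 (4 lines after 5^1)

5^7 = 78125. Using exponentiation by squaring, this requires 4 multiplications. The key idea: if the exponent is even, square the half-power; if odd, multiply by the base once.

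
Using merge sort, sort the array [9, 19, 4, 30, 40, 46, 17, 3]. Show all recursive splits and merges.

Merge sort trace:

Split: [9, 19, 4, 30, 40, 46, 17, 3] -> [9, 19, 4, 30] and [40, 46, 17, 3]
  Split: [9, 19, 4, 30] -> [9, 19] and [4, 30]
    Split: [9, 19] -> [9] and [19]
    Merge: [9] + [19] -> [9, 19]
    Split: [4, 30] -> [4] and [30]
    Merge: [4] + [30] -> [4, 30]
  Merge: [9, 19] + [4, 30] -> [4, 9, 19, 30]
  Split: [40, 46, 17, 3] -> [40, 46] and [17, 3]
    Split: [40, 46] -> [40] and [46]
    Merge: [40] + [46] -> [40, 46]
    Split: [17, 3] -> [17] and [3]
    Merge: [17] + [3] -> [3, 17]
  Merge: [40, 46] + [3, 17] -> [3, 17, 40, 46]
Merge: [4, 9, 19, 30] + [3, 17, 40, 46] -> [3, 4, 9, 17, 19, 30, 40, 46]

Final sorted array: [3, 4, 9, 17, 19, 30, 40, 46]

The merge sort proceeds by recursively splitting the array and merging sorted halves.
After all merges, the sorted array is [3, 4, 9, 17, 19, 30, 40, 46].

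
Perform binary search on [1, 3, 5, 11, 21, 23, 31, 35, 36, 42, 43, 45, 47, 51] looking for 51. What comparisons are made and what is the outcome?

Binary search for 51 in [1, 3, 5, 11, 21, 23, 31, 35, 36, 42, 43, 45, 47, 51]:

lo=0, hi=13, mid=6, arr[mid]=31 -> 31 < 51, search right half
lo=7, hi=13, mid=10, arr[mid]=43 -> 43 < 51, search right half
lo=11, hi=13, mid=12, arr[mid]=47 -> 47 < 51, search right half
lo=13, hi=13, mid=13, arr[mid]=51 -> Found target at index 13!

Binary search finds 51 at index 13 after 4 comparisons. The search repeatedly halves the search space by comparing with the middle element.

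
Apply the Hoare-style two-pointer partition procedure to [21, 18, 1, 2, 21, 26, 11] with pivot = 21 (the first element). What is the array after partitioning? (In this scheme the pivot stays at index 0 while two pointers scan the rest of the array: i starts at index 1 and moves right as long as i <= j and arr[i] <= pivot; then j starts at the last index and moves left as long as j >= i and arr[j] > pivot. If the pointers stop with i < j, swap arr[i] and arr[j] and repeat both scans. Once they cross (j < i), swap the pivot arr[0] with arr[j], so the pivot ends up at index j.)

Hoare-style two-pointer partition with pivot = 21:

Initial array: [21, 18, 1, 2, 21, 26, 11]

Pointers start at i = 1, j = 6.
i stops at index 5 (arr[5]=26 > 21), j stops at index 6 (arr[6]=11 <= 21): swap arr[5] and arr[6], array becomes [21, 18, 1, 2, 21, 11, 26]
i ends at 6, j ends at 5: the pointers have crossed (j < i), so scanning stops.

Swap pivot arr[0] with arr[5] to place pivot at position 5: [11, 18, 1, 2, 21, 21, 26]
Pivot position: 5

After partitioning with pivot 21, the array becomes [11, 18, 1, 2, 21, 21, 26]. The pivot is placed at index 5. All elements to the left of the pivot are <= 21, and all elements to the right are > 21.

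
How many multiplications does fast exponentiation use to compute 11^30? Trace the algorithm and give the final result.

Computing 11^30 by squaring (build up from 11^1; each line after the first costs one multiplication):

11^1 = 11
11^2 = (11^1)^2 = 11^2 = 121
11^3 = 11 * 11^2 = 11 * 121 = 1331
11^6 = (11^3)^2 = 1331^2 = 1771561
11^7 = 11 * 11^6 = 11 * 1771561 = 19487171
11^14 = (11^7)^2 = 19487171^2 = 379749833583241
11^15 = 11 * 11^14 = 11 * 379749833583241 = 4177248169415651
11^30 = (11^15)^2 = 4177248169415651^2 = 17449402268886407318558803753801

Result: 17449402268886407318558803753801
Multiplications needed: 7 (7 lines after 11^1)

11^30 = 17449402268886407318558803753801. Using exponentiation by squaring, this requires 7 multiplications. The key idea: if the exponent is even, square the half-power; if odd, multiply by the base once.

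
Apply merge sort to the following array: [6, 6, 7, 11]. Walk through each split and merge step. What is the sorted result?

Merge sort trace:

Split: [6, 6, 7, 11] -> [6, 6] and [7, 11]
  Split: [6, 6] -> [6] and [6]
  Merge: [6] + [6] -> [6, 6]
  Split: [7, 11] -> [7] and [11]
  Merge: [7] + [11] -> [7, 11]
Merge: [6, 6] + [7, 11] -> [6, 6, 7, 11]

Final sorted array: [6, 6, 7, 11]

The merge sort proceeds by recursively splitting the array and merging sorted halves.
After all merges, the sorted array is [6, 6, 7, 11].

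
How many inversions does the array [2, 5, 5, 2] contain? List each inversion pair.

Finding inversions in [2, 5, 5, 2]:

(1, 3): arr[1]=5 > arr[3]=2
(2, 3): arr[2]=5 > arr[3]=2

Total inversions: 2

The array has 2 inversion(s): (1,3), (2,3). Each pair (i,j) satisfies i < j and arr[i] > arr[j].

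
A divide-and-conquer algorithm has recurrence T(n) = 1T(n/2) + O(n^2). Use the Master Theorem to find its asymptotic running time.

Master Theorem for T(n) = 1T(n/2) + O(n^2):

a = 1, b = 2, c = 2
log_b(a) = log_2(1) = 0.0000

Case 3: c = 2 > log_2(1) = 0.0000
T(n) = O(n^2) = O(n^2)

For T(n) = 1T(n/2) + O(n^2): log_2(1) = 0.0000. This is Case 3 of the Master Theorem (c > log_b(a), work dominated by root), giving O(n^2).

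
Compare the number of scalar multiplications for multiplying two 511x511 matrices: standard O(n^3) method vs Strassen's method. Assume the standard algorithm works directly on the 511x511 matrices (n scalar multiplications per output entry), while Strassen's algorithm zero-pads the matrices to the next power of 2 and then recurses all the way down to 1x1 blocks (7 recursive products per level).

Matrix multiplication for 511x511 matrices:

Strassen's algorithm requires power-of-2 dimensions. Pad 511x511 to 512x512 (next power of 2).

Standard algorithm: 511^3 = 133432831 multiplications
Strassen's algorithm: 7^(log2(512)) = 7^9 = 40353607 multiplications
Savings: 133432831 - 40353607 = 93079224 multiplications

Standard: 133432831 multiplications (511^3). Strassen: 40353607 multiplications (7^9, after padding to 512x512). Strassen reduces 8 recursive multiplications to 7 at each level.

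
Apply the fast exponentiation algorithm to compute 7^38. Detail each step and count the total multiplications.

Computing 7^38 by squaring (build up from 7^1; each line after the first costs one multiplication):

7^1 = 7
7^2 = (7^1)^2 = 7^2 = 49
7^4 = (7^2)^2 = 49^2 = 2401
7^8 = (7^4)^2 = 2401^2 = 5764801
7^9 = 7 * 7^8 = 7 * 5764801 = 40353607
7^18 = (7^9)^2 = 40353607^2 = 1628413597910449
7^19 = 7 * 7^18 = 7 * 1628413597910449 = 11398895185373143
7^38 = (7^19)^2 = 11398895185373143^2 = 129934811447123020117172145698449

Result: 129934811447123020117172145698449
Multiplications needed: 7 (7 lines after 7^1)

7^38 = 129934811447123020117172145698449. Using exponentiation by squaring, this requires 7 multiplications. The key idea: if the exponent is even, square the half-power; if odd, multiply by the base once.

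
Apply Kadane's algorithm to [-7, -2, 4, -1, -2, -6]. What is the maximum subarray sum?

Using Kadane's algorithm on [-7, -2, 4, -1, -2, -6]:

Scanning through the array:
Position 1 (value -2): max_ending_here = -2, max_so_far = -2
Position 2 (value 4): max_ending_here = 4, max_so_far = 4
Position 3 (value -1): max_ending_here = 3, max_so_far = 4
Position 4 (value -2): max_ending_here = 1, max_so_far = 4
Position 5 (value -6): max_ending_here = -5, max_so_far = 4

Maximum subarray: [4]
Maximum sum: 4

The maximum subarray is [4] with sum 4. This subarray runs from index 2 to index 2.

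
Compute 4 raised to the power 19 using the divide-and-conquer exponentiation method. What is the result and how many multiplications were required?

Computing 4^19 by squaring (build up from 4^1; each line after the first costs one multiplication):

4^1 = 4
4^2 = (4^1)^2 = 4^2 = 16
4^4 = (4^2)^2 = 16^2 = 256
4^8 = (4^4)^2 = 256^2 = 65536
4^9 = 4 * 4^8 = 4 * 65536 = 262144
4^18 = (4^9)^2 = 262144^2 = 68719476736
4^19 = 4 * 4^18 = 4 * 68719476736 = 274877906944

Result: 274877906944
Multiplications needed: 6 (6 lines after 4^1)

4^19 = 274877906944. Using exponentiation by squaring, this requires 6 multiplications. The key idea: if the exponent is even, square the half-power; if odd, multiply by the base once.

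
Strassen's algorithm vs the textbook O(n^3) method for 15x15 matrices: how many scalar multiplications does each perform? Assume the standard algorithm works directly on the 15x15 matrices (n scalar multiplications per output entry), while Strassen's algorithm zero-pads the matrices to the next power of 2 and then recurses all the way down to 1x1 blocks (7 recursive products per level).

Matrix multiplication for 15x15 matrices:

Strassen's algorithm requires power-of-2 dimensions. Pad 15x15 to 16x16 (next power of 2).

Standard algorithm: 15^3 = 3375 multiplications
Strassen's algorithm: 7^(log2(16)) = 7^4 = 2401 multiplications
Savings: 3375 - 2401 = 974 multiplications

Standard: 3375 multiplications (15^3). Strassen: 2401 multiplications (7^4, after padding to 16x16). Strassen reduces 8 recursive multiplications to 7 at each level.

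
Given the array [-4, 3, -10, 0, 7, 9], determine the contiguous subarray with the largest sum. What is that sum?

Using Kadane's algorithm on [-4, 3, -10, 0, 7, 9]:

Scanning through the array:
Position 1 (value 3): max_ending_here = 3, max_so_far = 3
Position 2 (value -10): max_ending_here = -7, max_so_far = 3
Position 3 (value 0): max_ending_here = 0, max_so_far = 3
Position 4 (value 7): max_ending_here = 7, max_so_far = 7
Position 5 (value 9): max_ending_here = 16, max_so_far = 16

Maximum subarray: [0, 7, 9]
Maximum sum: 16

The maximum subarray is [0, 7, 9] with sum 16. This subarray runs from index 3 to index 5.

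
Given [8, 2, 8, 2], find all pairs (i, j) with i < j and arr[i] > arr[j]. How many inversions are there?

Finding inversions in [8, 2, 8, 2]:

(0, 1): arr[0]=8 > arr[1]=2
(0, 3): arr[0]=8 > arr[3]=2
(2, 3): arr[2]=8 > arr[3]=2

Total inversions: 3

The array has 3 inversion(s): (0,1), (0,3), (2,3). Each pair (i,j) satisfies i < j and arr[i] > arr[j].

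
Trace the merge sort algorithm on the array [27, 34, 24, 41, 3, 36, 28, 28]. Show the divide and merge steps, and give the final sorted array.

Merge sort trace:

Split: [27, 34, 24, 41, 3, 36, 28, 28] -> [27, 34, 24, 41] and [3, 36, 28, 28]
  Split: [27, 34, 24, 41] -> [27, 34] and [24, 41]
    Split: [27, 34] -> [27] and [34]
    Merge: [27] + [34] -> [27, 34]
    Split: [24, 41] -> [24] and [41]
    Merge: [24] + [41] -> [24, 41]
  Merge: [27, 34] + [24, 41] -> [24, 27, 34, 41]
  Split: [3, 36, 28, 28] -> [3, 36] and [28, 28]
    Split: [3, 36] -> [3] and [36]
    Merge: [3] + [36] -> [3, 36]
    Split: [28, 28] -> [28] and [28]
    Merge: [28] + [28] -> [28, 28]
  Merge: [3, 36] + [28, 28] -> [3, 28, 28, 36]
Merge: [24, 27, 34, 41] + [3, 28, 28, 36] -> [3, 24, 27, 28, 28, 34, 36, 41]

Final sorted array: [3, 24, 27, 28, 28, 34, 36, 41]

The merge sort proceeds by recursively splitting the array and merging sorted halves.
After all merges, the sorted array is [3, 24, 27, 28, 28, 34, 36, 41].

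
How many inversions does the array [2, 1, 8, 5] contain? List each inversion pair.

Finding inversions in [2, 1, 8, 5]:

(0, 1): arr[0]=2 > arr[1]=1
(2, 3): arr[2]=8 > arr[3]=5

Total inversions: 2

The array has 2 inversion(s): (0,1), (2,3). Each pair (i,j) satisfies i < j and arr[i] > arr[j].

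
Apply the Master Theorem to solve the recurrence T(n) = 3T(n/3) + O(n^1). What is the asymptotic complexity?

Master Theorem for T(n) = 3T(n/3) + O(n^1):

a = 3, b = 3, c = 1
log_b(a) = log_3(3) = 1.0000

Case 2: c = 1 = log_3(3) = 1.0000
T(n) = O(n^1 log n) = O(n log n)

For T(n) = 3T(n/3) + O(n^1): log_3(3) = 1.0000. This is Case 2 of the Master Theorem (c = log_b(a), equal work at all levels), giving O(n log n).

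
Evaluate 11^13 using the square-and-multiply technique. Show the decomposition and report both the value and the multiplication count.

Computing 11^13 by squaring (build up from 11^1; each line after the first costs one multiplication):

11^1 = 11
11^2 = (11^1)^2 = 11^2 = 121
11^3 = 11 * 11^2 = 11 * 121 = 1331
11^6 = (11^3)^2 = 1331^2 = 1771561
11^12 = (11^6)^2 = 1771561^2 = 3138428376721
11^13 = 11 * 11^12 = 11 * 3138428376721 = 34522712143931

Result: 34522712143931
Multiplications needed: 5 (5 lines after 11^1)

11^13 = 34522712143931. Using exponentiation by squaring, this requires 5 multiplications. The key idea: if the exponent is even, square the half-power; if odd, multiply by the base once.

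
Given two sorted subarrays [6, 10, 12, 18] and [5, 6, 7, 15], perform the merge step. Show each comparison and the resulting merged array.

Merging process:

Compare 6 vs 5: take 5 from right. Merged: [5]
Compare 6 vs 6: take 6 from left. Merged: [5, 6]
Compare 10 vs 6: take 6 from right. Merged: [5, 6, 6]
Compare 10 vs 7: take 7 from right. Merged: [5, 6, 6, 7]
Compare 10 vs 15: take 10 from left. Merged: [5, 6, 6, 7, 10]
Compare 12 vs 15: take 12 from left. Merged: [5, 6, 6, 7, 10, 12]
Compare 18 vs 15: take 15 from right. Merged: [5, 6, 6, 7, 10, 12, 15]
Append remaining from left: [18]. Merged: [5, 6, 6, 7, 10, 12, 15, 18]

Final merged array: [5, 6, 6, 7, 10, 12, 15, 18]
Total comparisons: 7

The merged array is [5, 6, 6, 7, 10, 12, 15, 18], requiring 7 comparisons. The merge step runs in O(n) time where n is the total number of elements.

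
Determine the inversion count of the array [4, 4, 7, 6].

Finding inversions in [4, 4, 7, 6]:

(2, 3): arr[2]=7 > arr[3]=6

Total inversions: 1

The array has 1 inversion(s): (2,3). Each pair (i,j) satisfies i < j and arr[i] > arr[j].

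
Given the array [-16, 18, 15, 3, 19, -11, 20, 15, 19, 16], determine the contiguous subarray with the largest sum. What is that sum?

Using Kadane's algorithm on [-16, 18, 15, 3, 19, -11, 20, 15, 19, 16]:

Scanning through the array:
Position 1 (value 18): max_ending_here = 18, max_so_far = 18
Position 2 (value 15): max_ending_here = 33, max_so_far = 33
Position 3 (value 3): max_ending_here = 36, max_so_far = 36
Position 4 (value 19): max_ending_here = 55, max_so_far = 55
Position 5 (value -11): max_ending_here = 44, max_so_far = 55
Position 6 (value 20): max_ending_here = 64, max_so_far = 64
Position 7 (value 15): max_ending_here = 79, max_so_far = 79
Position 8 (value 19): max_ending_here = 98, max_so_far = 98
Position 9 (value 16): max_ending_here = 114, max_so_far = 114

Maximum subarray: [18, 15, 3, 19, -11, 20, 15, 19, 16]
Maximum sum: 114

The maximum subarray is [18, 15, 3, 19, -11, 20, 15, 19, 16] with sum 114. This subarray runs from index 1 to index 9.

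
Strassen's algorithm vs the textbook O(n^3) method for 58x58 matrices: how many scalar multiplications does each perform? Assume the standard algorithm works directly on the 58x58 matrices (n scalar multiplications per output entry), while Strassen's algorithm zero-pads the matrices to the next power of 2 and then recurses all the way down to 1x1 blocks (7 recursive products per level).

Matrix multiplication for 58x58 matrices:

Strassen's algorithm requires power-of-2 dimensions. Pad 58x58 to 64x64 (next power of 2).

Standard algorithm: 58^3 = 195112 multiplications
Strassen's algorithm: 7^(log2(64)) = 7^6 = 117649 multiplications
Savings: 195112 - 117649 = 77463 multiplications

Standard: 195112 multiplications (58^3). Strassen: 117649 multiplications (7^6, after padding to 64x64). Strassen reduces 8 recursive multiplications to 7 at each level.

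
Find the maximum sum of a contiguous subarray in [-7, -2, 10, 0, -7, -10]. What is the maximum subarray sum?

Using Kadane's algorithm on [-7, -2, 10, 0, -7, -10]:

Scanning through the array:
Position 1 (value -2): max_ending_here = -2, max_so_far = -2
Position 2 (value 10): max_ending_here = 10, max_so_far = 10
Position 3 (value 0): max_ending_here = 10, max_so_far = 10
Position 4 (value -7): max_ending_here = 3, max_so_far = 10
Position 5 (value -10): max_ending_here = -7, max_so_far = 10

Maximum subarray: [10]
Maximum sum: 10

The maximum subarray is [10] with sum 10. This subarray runs from index 2 to index 2.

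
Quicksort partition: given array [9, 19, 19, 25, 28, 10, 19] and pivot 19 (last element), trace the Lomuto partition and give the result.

Lomuto partition with pivot = 19:

Initial array: [9, 19, 19, 25, 28, 10, 19]

arr[0]=9 <= 19: swap with position 0, array becomes [9, 19, 19, 25, 28, 10, 19]
arr[1]=19 <= 19: swap with position 1, array becomes [9, 19, 19, 25, 28, 10, 19]
arr[2]=19 <= 19: swap with position 2, array becomes [9, 19, 19, 25, 28, 10, 19]
arr[3]=25 > 19: no swap
arr[4]=28 > 19: no swap
arr[5]=10 <= 19: swap with position 3, array becomes [9, 19, 19, 10, 28, 25, 19]

Place pivot at position 4: [9, 19, 19, 10, 19, 25, 28]
Pivot position: 4

After partitioning with pivot 19, the array becomes [9, 19, 19, 10, 19, 25, 28]. The pivot is placed at index 4. All elements to the left of the pivot are <= 19, and all elements to the right are > 19.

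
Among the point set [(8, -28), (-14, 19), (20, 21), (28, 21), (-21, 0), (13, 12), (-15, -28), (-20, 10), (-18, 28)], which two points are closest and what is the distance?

Computing all pairwise distances among 9 points:

d((8, -28), (-14, 19)) = 51.8941
d((8, -28), (20, 21)) = 50.448
d((8, -28), (28, 21)) = 52.9245
d((8, -28), (-21, 0)) = 40.3113
d((8, -28), (13, 12)) = 40.3113
d((8, -28), (-15, -28)) = 23.0
d((8, -28), (-20, 10)) = 47.2017
d((8, -28), (-18, 28)) = 61.7414
d((-14, 19), (20, 21)) = 34.0588
d((-14, 19), (28, 21)) = 42.0476
d((-14, 19), (-21, 0)) = 20.2485
d((-14, 19), (13, 12)) = 27.8927
d((-14, 19), (-15, -28)) = 47.0106
d((-14, 19), (-20, 10)) = 10.8167
d((-14, 19), (-18, 28)) = 9.8489
d((20, 21), (28, 21)) = 8.0 <-- minimum
d((20, 21), (-21, 0)) = 46.0652
d((20, 21), (13, 12)) = 11.4018
d((20, 21), (-15, -28)) = 60.2163
d((20, 21), (-20, 10)) = 41.4849
d((20, 21), (-18, 28)) = 38.6394
d((28, 21), (-21, 0)) = 53.3104
d((28, 21), (13, 12)) = 17.4929
d((28, 21), (-15, -28)) = 65.192
d((28, 21), (-20, 10)) = 49.2443
d((28, 21), (-18, 28)) = 46.5296
d((-21, 0), (13, 12)) = 36.0555
d((-21, 0), (-15, -28)) = 28.6356
d((-21, 0), (-20, 10)) = 10.0499
d((-21, 0), (-18, 28)) = 28.1603
d((13, 12), (-15, -28)) = 48.8262
d((13, 12), (-20, 10)) = 33.0606
d((13, 12), (-18, 28)) = 34.8855
d((-15, -28), (-20, 10)) = 38.3275
d((-15, -28), (-18, 28)) = 56.0803
d((-20, 10), (-18, 28)) = 18.1108

Closest pair: (20, 21) and (28, 21) with distance 8.0

The closest pair is (20, 21) and (28, 21) with Euclidean distance 8.0. For 9 points, brute-force pairwise comparison is shown above. For large n, the divide-and-conquer algorithm (sort by x, recurse on halves, check the dividing strip) achieves O(n log n).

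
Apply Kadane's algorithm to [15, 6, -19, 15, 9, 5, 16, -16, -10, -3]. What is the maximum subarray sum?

Using Kadane's algorithm on [15, 6, -19, 15, 9, 5, 16, -16, -10, -3]:

Scanning through the array:
Position 1 (value 6): max_ending_here = 21, max_so_far = 21
Position 2 (value -19): max_ending_here = 2, max_so_far = 21
Position 3 (value 15): max_ending_here = 17, max_so_far = 21
Position 4 (value 9): max_ending_here = 26, max_so_far = 26
Position 5 (value 5): max_ending_here = 31, max_so_far = 31
Position 6 (value 16): max_ending_here = 47, max_so_far = 47
Position 7 (value -16): max_ending_here = 31, max_so_far = 47
Position 8 (value -10): max_ending_here = 21, max_so_far = 47
Position 9 (value -3): max_ending_here = 18, max_so_far = 47

Maximum subarray: [15, 6, -19, 15, 9, 5, 16]
Maximum sum: 47

The maximum subarray is [15, 6, -19, 15, 9, 5, 16] with sum 47. This subarray runs from index 0 to index 6.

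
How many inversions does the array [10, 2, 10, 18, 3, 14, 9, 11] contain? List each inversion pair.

Finding inversions in [10, 2, 10, 18, 3, 14, 9, 11]:

(0, 1): arr[0]=10 > arr[1]=2
(0, 4): arr[0]=10 > arr[4]=3
(0, 6): arr[0]=10 > arr[6]=9
(2, 4): arr[2]=10 > arr[4]=3
(2, 6): arr[2]=10 > arr[6]=9
(3, 4): arr[3]=18 > arr[4]=3
(3, 5): arr[3]=18 > arr[5]=14
(3, 6): arr[3]=18 > arr[6]=9
(3, 7): arr[3]=18 > arr[7]=11
(5, 6): arr[5]=14 > arr[6]=9
(5, 7): arr[5]=14 > arr[7]=11

Total inversions: 11

The array has 11 inversion(s): (0,1), (0,4), (0,6), (2,4), (2,6), (3,4), (3,5), (3,6), (3,7), (5,6), (5,7). Each pair (i,j) satisfies i < j and arr[i] > arr[j].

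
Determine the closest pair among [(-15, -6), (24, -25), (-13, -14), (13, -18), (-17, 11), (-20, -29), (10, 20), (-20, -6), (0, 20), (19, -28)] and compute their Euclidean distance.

Computing all pairwise distances among 10 points:

d((-15, -6), (24, -25)) = 43.382
d((-15, -6), (-13, -14)) = 8.2462
d((-15, -6), (13, -18)) = 30.4631
d((-15, -6), (-17, 11)) = 17.1172
d((-15, -6), (-20, -29)) = 23.5372
d((-15, -6), (10, 20)) = 36.0694
d((-15, -6), (-20, -6)) = 5.0 <-- minimum
d((-15, -6), (0, 20)) = 30.0167
d((-15, -6), (19, -28)) = 40.4969
d((24, -25), (-13, -14)) = 38.6005
d((24, -25), (13, -18)) = 13.0384
d((24, -25), (-17, 11)) = 54.5619
d((24, -25), (-20, -29)) = 44.1814
d((24, -25), (10, 20)) = 47.1275
d((24, -25), (-20, -6)) = 47.927
d((24, -25), (0, 20)) = 51.0
d((24, -25), (19, -28)) = 5.831
d((-13, -14), (13, -18)) = 26.3059
d((-13, -14), (-17, 11)) = 25.318
d((-13, -14), (-20, -29)) = 16.5529
d((-13, -14), (10, 20)) = 41.0488
d((-13, -14), (-20, -6)) = 10.6301
d((-13, -14), (0, 20)) = 36.4005
d((-13, -14), (19, -28)) = 34.9285
d((13, -18), (-17, 11)) = 41.7253
d((13, -18), (-20, -29)) = 34.7851
d((13, -18), (10, 20)) = 38.1182
d((13, -18), (-20, -6)) = 35.1141
d((13, -18), (0, 20)) = 40.1622
d((13, -18), (19, -28)) = 11.6619
d((-17, 11), (-20, -29)) = 40.1123
d((-17, 11), (10, 20)) = 28.4605
d((-17, 11), (-20, -6)) = 17.2627
d((-17, 11), (0, 20)) = 19.2354
d((-17, 11), (19, -28)) = 53.0754
d((-20, -29), (10, 20)) = 57.4543
d((-20, -29), (-20, -6)) = 23.0
d((-20, -29), (0, 20)) = 52.9245
d((-20, -29), (19, -28)) = 39.0128
d((10, 20), (-20, -6)) = 39.6989
d((10, 20), (0, 20)) = 10.0
d((10, 20), (19, -28)) = 48.8365
d((-20, -6), (0, 20)) = 32.8024
d((-20, -6), (19, -28)) = 44.7772
d((0, 20), (19, -28)) = 51.6236

Closest pair: (-15, -6) and (-20, -6) with distance 5.0

The closest pair is (-15, -6) and (-20, -6) with Euclidean distance 5.0. For 10 points, brute-force pairwise comparison is shown above. For large n, the divide-and-conquer algorithm (sort by x, recurse on halves, check the dividing strip) achieves O(n log n).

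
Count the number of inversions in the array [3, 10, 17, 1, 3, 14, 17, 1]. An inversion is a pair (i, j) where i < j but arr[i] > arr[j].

Finding inversions in [3, 10, 17, 1, 3, 14, 17, 1]:

(0, 3): arr[0]=3 > arr[3]=1
(0, 7): arr[0]=3 > arr[7]=1
(1, 3): arr[1]=10 > arr[3]=1
(1, 4): arr[1]=10 > arr[4]=3
(1, 7): arr[1]=10 > arr[7]=1
(2, 3): arr[2]=17 > arr[3]=1
(2, 4): arr[2]=17 > arr[4]=3
(2, 5): arr[2]=17 > arr[5]=14
(2, 7): arr[2]=17 > arr[7]=1
(4, 7): arr[4]=3 > arr[7]=1
(5, 7): arr[5]=14 > arr[7]=1
(6, 7): arr[6]=17 > arr[7]=1

Total inversions: 12

The array has 12 inversion(s): (0,3), (0,7), (1,3), (1,4), (1,7), (2,3), (2,4), (2,5), (2,7), (4,7), (5,7), (6,7). Each pair (i,j) satisfies i < j and arr[i] > arr[j].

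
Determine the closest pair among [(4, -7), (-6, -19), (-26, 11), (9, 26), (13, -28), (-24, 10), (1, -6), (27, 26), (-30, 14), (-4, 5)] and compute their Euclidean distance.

Computing all pairwise distances among 10 points:

d((4, -7), (-6, -19)) = 15.6205
d((4, -7), (-26, 11)) = 34.9857
d((4, -7), (9, 26)) = 33.3766
d((4, -7), (13, -28)) = 22.8473
d((4, -7), (-24, 10)) = 32.7567
d((4, -7), (1, -6)) = 3.1623
d((4, -7), (27, 26)) = 40.2244
d((4, -7), (-30, 14)) = 39.9625
d((4, -7), (-4, 5)) = 14.4222
d((-6, -19), (-26, 11)) = 36.0555
d((-6, -19), (9, 26)) = 47.4342
d((-6, -19), (13, -28)) = 21.0238
d((-6, -19), (-24, 10)) = 34.1321
d((-6, -19), (1, -6)) = 14.7648
d((-6, -19), (27, 26)) = 55.8032
d((-6, -19), (-30, 14)) = 40.8044
d((-6, -19), (-4, 5)) = 24.0832
d((-26, 11), (9, 26)) = 38.0789
d((-26, 11), (13, -28)) = 55.1543
d((-26, 11), (-24, 10)) = 2.2361 <-- minimum
d((-26, 11), (1, -6)) = 31.9061
d((-26, 11), (27, 26)) = 55.0818
d((-26, 11), (-30, 14)) = 5.0
d((-26, 11), (-4, 5)) = 22.8035
d((9, 26), (13, -28)) = 54.1479
d((9, 26), (-24, 10)) = 36.6742
d((9, 26), (1, -6)) = 32.9848
d((9, 26), (27, 26)) = 18.0
d((9, 26), (-30, 14)) = 40.8044
d((9, 26), (-4, 5)) = 24.6982
d((13, -28), (-24, 10)) = 53.0377
d((13, -28), (1, -6)) = 25.0599
d((13, -28), (27, 26)) = 55.7853
d((13, -28), (-30, 14)) = 60.1082
d((13, -28), (-4, 5)) = 37.1214
d((-24, 10), (1, -6)) = 29.6816
d((-24, 10), (27, 26)) = 53.4509
d((-24, 10), (-30, 14)) = 7.2111
d((-24, 10), (-4, 5)) = 20.6155
d((1, -6), (27, 26)) = 41.2311
d((1, -6), (-30, 14)) = 36.8917
d((1, -6), (-4, 5)) = 12.083
d((27, 26), (-30, 14)) = 58.2495
d((27, 26), (-4, 5)) = 37.4433
d((-30, 14), (-4, 5)) = 27.5136

Closest pair: (-26, 11) and (-24, 10) with distance 2.2361

The closest pair is (-26, 11) and (-24, 10) with Euclidean distance 2.2361. For 10 points, brute-force pairwise comparison is shown above. For large n, the divide-and-conquer algorithm (sort by x, recurse on halves, check the dividing strip) achieves O(n log n).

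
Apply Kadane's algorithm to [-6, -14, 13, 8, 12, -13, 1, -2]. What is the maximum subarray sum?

Using Kadane's algorithm on [-6, -14, 13, 8, 12, -13, 1, -2]:

Scanning through the array:
Position 1 (value -14): max_ending_here = -14, max_so_far = -6
Position 2 (value 13): max_ending_here = 13, max_so_far = 13
Position 3 (value 8): max_ending_here = 21, max_so_far = 21
Position 4 (value 12): max_ending_here = 33, max_so_far = 33
Position 5 (value -13): max_ending_here = 20, max_so_far = 33
Position 6 (value 1): max_ending_here = 21, max_so_far = 33
Position 7 (value -2): max_ending_here = 19, max_so_far = 33

Maximum subarray: [13, 8, 12]
Maximum sum: 33

The maximum subarray is [13, 8, 12] with sum 33. This subarray runs from index 2 to index 4.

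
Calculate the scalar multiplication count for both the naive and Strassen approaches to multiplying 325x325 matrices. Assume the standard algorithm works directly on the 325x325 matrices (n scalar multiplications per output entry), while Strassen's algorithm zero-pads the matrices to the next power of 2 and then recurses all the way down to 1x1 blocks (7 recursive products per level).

Matrix multiplication for 325x325 matrices:

Strassen's algorithm requires power-of-2 dimensions. Pad 325x325 to 512x512 (next power of 2).

Standard algorithm: 325^3 = 34328125 multiplications
Strassen's algorithm: 7^(log2(512)) = 7^9 = 40353607 multiplications
Difference: 34328125 - 40353607 = -6025482 (Strassen uses MORE here due to padding overhead — for small or just-over-power-of-2 n, padding can outweigh the per-level savings)

Standard: 34328125 multiplications (325^3). Strassen: 40353607 multiplications (7^9, after padding to 512x512). Strassen reduces 8 recursive multiplications to 7 at each level.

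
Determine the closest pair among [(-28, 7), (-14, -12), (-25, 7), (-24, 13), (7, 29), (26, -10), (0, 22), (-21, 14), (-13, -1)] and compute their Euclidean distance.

Computing all pairwise distances among 9 points:

d((-28, 7), (-14, -12)) = 23.6008
d((-28, 7), (-25, 7)) = 3.0 <-- minimum
d((-28, 7), (-24, 13)) = 7.2111
d((-28, 7), (7, 29)) = 41.3401
d((-28, 7), (26, -10)) = 56.6127
d((-28, 7), (0, 22)) = 31.7648
d((-28, 7), (-21, 14)) = 9.8995
d((-28, 7), (-13, -1)) = 17.0
d((-14, -12), (-25, 7)) = 21.9545
d((-14, -12), (-24, 13)) = 26.9258
d((-14, -12), (7, 29)) = 46.0652
d((-14, -12), (26, -10)) = 40.05
d((-14, -12), (0, 22)) = 36.7696
d((-14, -12), (-21, 14)) = 26.9258
d((-14, -12), (-13, -1)) = 11.0454
d((-25, 7), (-24, 13)) = 6.0828
d((-25, 7), (7, 29)) = 38.833
d((-25, 7), (26, -10)) = 53.7587
d((-25, 7), (0, 22)) = 29.1548
d((-25, 7), (-21, 14)) = 8.0623
d((-25, 7), (-13, -1)) = 14.4222
d((-24, 13), (7, 29)) = 34.8855
d((-24, 13), (26, -10)) = 55.0364
d((-24, 13), (0, 22)) = 25.632
d((-24, 13), (-21, 14)) = 3.1623
d((-24, 13), (-13, -1)) = 17.8045
d((7, 29), (26, -10)) = 43.382
d((7, 29), (0, 22)) = 9.8995
d((7, 29), (-21, 14)) = 31.7648
d((7, 29), (-13, -1)) = 36.0555
d((26, -10), (0, 22)) = 41.2311
d((26, -10), (-21, 14)) = 52.7731
d((26, -10), (-13, -1)) = 40.025
d((0, 22), (-21, 14)) = 22.4722
d((0, 22), (-13, -1)) = 26.4197
d((-21, 14), (-13, -1)) = 17.0

Closest pair: (-28, 7) and (-25, 7) with distance 3.0

The closest pair is (-28, 7) and (-25, 7) with Euclidean distance 3.0. For 9 points, brute-force pairwise comparison is shown above. For large n, the divide-and-conquer algorithm (sort by x, recurse on halves, check the dividing strip) achieves O(n log n).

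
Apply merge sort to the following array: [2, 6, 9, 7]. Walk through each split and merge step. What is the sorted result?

Merge sort trace:

Split: [2, 6, 9, 7] -> [2, 6] and [9, 7]
  Split: [2, 6] -> [2] and [6]
  Merge: [2] + [6] -> [2, 6]
  Split: [9, 7] -> [9] and [7]
  Merge: [9] + [7] -> [7, 9]
Merge: [2, 6] + [7, 9] -> [2, 6, 7, 9]

Final sorted array: [2, 6, 7, 9]

The merge sort proceeds by recursively splitting the array and merging sorted halves.
After all merges, the sorted array is [2, 6, 7, 9].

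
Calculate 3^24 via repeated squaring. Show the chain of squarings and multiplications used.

Computing 3^24 by squaring (build up from 3^1; each line after the first costs one multiplication):

3^1 = 3
3^2 = (3^1)^2 = 3^2 = 9
3^3 = 3 * 3^2 = 3 * 9 = 27
3^6 = (3^3)^2 = 27^2 = 729
3^12 = (3^6)^2 = 729^2 = 531441
3^24 = (3^12)^2 = 531441^2 = 282429536481

Result: 282429536481
Multiplications needed: 5 (5 lines after 3^1)

3^24 = 282429536481. Using exponentiation by squaring, this requires 5 multiplications. The key idea: if the exponent is even, square the half-power; if odd, multiply by the base once.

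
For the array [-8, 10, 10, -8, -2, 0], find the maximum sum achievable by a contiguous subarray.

Using Kadane's algorithm on [-8, 10, 10, -8, -2, 0]:

Scanning through the array:
Position 1 (value 10): max_ending_here = 10, max_so_far = 10
Position 2 (value 10): max_ending_here = 20, max_so_far = 20
Position 3 (value -8): max_ending_here = 12, max_so_far = 20
Position 4 (value -2): max_ending_here = 10, max_so_far = 20
Position 5 (value 0): max_ending_here = 10, max_so_far = 20

Maximum subarray: [10, 10]
Maximum sum: 20

The maximum subarray is [10, 10] with sum 20. This subarray runs from index 1 to index 2.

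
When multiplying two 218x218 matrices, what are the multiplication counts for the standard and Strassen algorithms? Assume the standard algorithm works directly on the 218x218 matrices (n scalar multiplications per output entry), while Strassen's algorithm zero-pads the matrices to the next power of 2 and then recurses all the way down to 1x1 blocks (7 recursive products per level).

Matrix multiplication for 218x218 matrices:

Strassen's algorithm requires power-of-2 dimensions. Pad 218x218 to 256x256 (next power of 2).

Standard algorithm: 218^3 = 10360232 multiplications
Strassen's algorithm: 7^(log2(256)) = 7^8 = 5764801 multiplications
Savings: 10360232 - 5764801 = 4595431 multiplications

Standard: 10360232 multiplications (218^3). Strassen: 5764801 multiplications (7^8, after padding to 256x256). Strassen reduces 8 recursive multiplications to 7 at each level.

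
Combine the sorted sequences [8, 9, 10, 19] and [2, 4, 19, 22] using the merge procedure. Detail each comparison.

Merging process:

Compare 8 vs 2: take 2 from right. Merged: [2]
Compare 8 vs 4: take 4 from right. Merged: [2, 4]
Compare 8 vs 19: take 8 from left. Merged: [2, 4, 8]
Compare 9 vs 19: take 9 from left. Merged: [2, 4, 8, 9]
Compare 10 vs 19: take 10 from left. Merged: [2, 4, 8, 9, 10]
Compare 19 vs 19: take 19 from left. Merged: [2, 4, 8, 9, 10, 19]
Append remaining from right: [19, 22]. Merged: [2, 4, 8, 9, 10, 19, 19, 22]

Final merged array: [2, 4, 8, 9, 10, 19, 19, 22]
Total comparisons: 6

The merged array is [2, 4, 8, 9, 10, 19, 19, 22], requiring 6 comparisons. The merge step runs in O(n) time where n is the total number of elements.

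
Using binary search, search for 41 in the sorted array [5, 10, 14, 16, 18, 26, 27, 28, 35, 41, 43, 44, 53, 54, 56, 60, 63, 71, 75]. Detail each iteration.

Binary search for 41 in [5, 10, 14, 16, 18, 26, 27, 28, 35, 41, 43, 44, 53, 54, 56, 60, 63, 71, 75]:

lo=0, hi=18, mid=9, arr[mid]=41 -> Found target at index 9!

Binary search finds 41 at index 9 after 1 comparisons. The search repeatedly halves the search space by comparing with the middle element.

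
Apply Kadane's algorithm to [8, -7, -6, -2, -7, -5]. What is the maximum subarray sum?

Using Kadane's algorithm on [8, -7, -6, -2, -7, -5]:

Scanning through the array:
Position 1 (value -7): max_ending_here = 1, max_so_far = 8
Position 2 (value -6): max_ending_here = -5, max_so_far = 8
Position 3 (value -2): max_ending_here = -2, max_so_far = 8
Position 4 (value -7): max_ending_here = -7, max_so_far = 8
Position 5 (value -5): max_ending_here = -5, max_so_far = 8

Maximum subarray: [8]
Maximum sum: 8

The maximum subarray is [8] with sum 8. This subarray runs from index 0 to index 0.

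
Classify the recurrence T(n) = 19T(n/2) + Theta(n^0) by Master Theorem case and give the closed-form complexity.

Master Theorem for T(n) = 19T(n/2) + O(n^0):

a = 19, b = 2, c = 0
log_b(a) = log_2(19) = 4.2479

Case 1: c = 0 < log_2(19) = 4.2479
T(n) = O(n^(log_2 19))

For T(n) = 19T(n/2) + O(n^0): log_2(19) = 4.2479. This is Case 1 of the Master Theorem (c < log_b(a), work dominated by leaves), giving O(n^(log_2 19)).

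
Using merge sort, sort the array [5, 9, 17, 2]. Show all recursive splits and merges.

Merge sort trace:

Split: [5, 9, 17, 2] -> [5, 9] and [17, 2]
  Split: [5, 9] -> [5] and [9]
  Merge: [5] + [9] -> [5, 9]
  Split: [17, 2] -> [17] and [2]
  Merge: [17] + [2] -> [2, 17]
Merge: [5, 9] + [2, 17] -> [2, 5, 9, 17]

Final sorted array: [2, 5, 9, 17]

The merge sort proceeds by recursively splitting the array and merging sorted halves.
After all merges, the sorted array is [2, 5, 9, 17].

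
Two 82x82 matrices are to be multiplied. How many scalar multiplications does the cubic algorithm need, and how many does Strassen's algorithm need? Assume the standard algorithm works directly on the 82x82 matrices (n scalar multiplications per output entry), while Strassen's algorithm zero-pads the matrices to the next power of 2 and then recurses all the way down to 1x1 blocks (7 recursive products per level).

Matrix multiplication for 82x82 matrices:

Strassen's algorithm requires power-of-2 dimensions. Pad 82x82 to 128x128 (next power of 2).

Standard algorithm: 82^3 = 551368 multiplications
Strassen's algorithm: 7^(log2(128)) = 7^7 = 823543 multiplications
Difference: 551368 - 823543 = -272175 (Strassen uses MORE here due to padding overhead — for small or just-over-power-of-2 n, padding can outweigh the per-level savings)

Standard: 551368 multiplications (82^3). Strassen: 823543 multiplications (7^7, after padding to 128x128). Strassen reduces 8 recursive multiplications to 7 at each level.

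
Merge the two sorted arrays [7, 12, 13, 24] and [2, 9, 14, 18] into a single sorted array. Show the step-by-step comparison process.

Merging process:

Compare 7 vs 2: take 2 from right. Merged: [2]
Compare 7 vs 9: take 7 from left. Merged: [2, 7]
Compare 12 vs 9: take 9 from right. Merged: [2, 7, 9]
Compare 12 vs 14: take 12 from left. Merged: [2, 7, 9, 12]
Compare 13 vs 14: take 13 from left. Merged: [2, 7, 9, 12, 13]
Compare 24 vs 14: take 14 from right. Merged: [2, 7, 9, 12, 13, 14]
Compare 24 vs 18: take 18 from right. Merged: [2, 7, 9, 12, 13, 14, 18]
Append remaining from left: [24]. Merged: [2, 7, 9, 12, 13, 14, 18, 24]

Final merged array: [2, 7, 9, 12, 13, 14, 18, 24]
Total comparisons: 7

The merged array is [2, 7, 9, 12, 13, 14, 18, 24], requiring 7 comparisons. The merge step runs in O(n) time where n is the total number of elements.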